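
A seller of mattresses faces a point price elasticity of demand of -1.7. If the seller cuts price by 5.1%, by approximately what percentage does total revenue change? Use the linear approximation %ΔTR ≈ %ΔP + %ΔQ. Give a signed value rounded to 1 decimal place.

%ΔQ ≈ Ed × %ΔP = (-1.7) × (-5.1%) = +8.6700%
%ΔTR ≈ %ΔP + %ΔQ = (-5.1%) + (+8.6700%) = +3.5700%

+3.6%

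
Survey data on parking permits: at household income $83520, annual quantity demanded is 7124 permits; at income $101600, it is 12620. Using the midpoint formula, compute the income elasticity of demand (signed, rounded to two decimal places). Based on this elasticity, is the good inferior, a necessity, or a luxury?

2.85; luxury

%ΔQ = (12620 − 7124)/[( 7124 + 12620)/2] = 5496/9872 = 0.556726…
%ΔIncome = (101600 − 83520)/[( 83520 + 101600)/2] = 18080/92560 = 0.195332…
E_income = (5496/9872) / (18080/92560) = 2.8501…
E_income > 1 ⇒ normal good, luxury.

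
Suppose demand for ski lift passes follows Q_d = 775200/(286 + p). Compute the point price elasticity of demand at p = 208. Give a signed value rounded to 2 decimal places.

dQ_d/dp = −775200/(286 + p)² = -3.17658. At p = 208, Q_d = 1569.23.
Ed = (dQ_d/dp)·(p/Q_d) = (-3.17658) × (208/1569.23) = -0.4210…

-0.42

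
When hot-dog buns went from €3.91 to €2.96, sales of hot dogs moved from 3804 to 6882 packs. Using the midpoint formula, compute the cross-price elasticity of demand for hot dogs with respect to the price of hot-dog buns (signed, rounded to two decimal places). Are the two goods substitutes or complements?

-2.08; complements

%ΔQ_{hot dogs} = (6882 − 3804)/avg = 3078/5343 = 0.576080…
%ΔP_{hot-dog buns} = (2.96 − 3.91)/avg = -0.95/3.435 = -0.276564…
E_cross = (3078/5343) / (-0.95/3.435) = -2.0829…
E_cross < 0 ⇒ the goods are complements.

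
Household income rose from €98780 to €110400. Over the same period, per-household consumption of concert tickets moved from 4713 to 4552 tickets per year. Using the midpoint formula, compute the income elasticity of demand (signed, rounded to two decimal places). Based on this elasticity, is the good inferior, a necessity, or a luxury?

-0.31; inferior

%ΔQ = (4552 − 4713)/[( 4713 + 4552)/2] = -161/4632.5 = -0.034754…
%ΔIncome = (110400 − 98780)/[( 98780 + 110400)/2] = 11620/104590 = 0.111100…
E_income = (-161/4632.5) / (11620/104590) = -0.3128…
E_income < 0 ⇒ inferior good.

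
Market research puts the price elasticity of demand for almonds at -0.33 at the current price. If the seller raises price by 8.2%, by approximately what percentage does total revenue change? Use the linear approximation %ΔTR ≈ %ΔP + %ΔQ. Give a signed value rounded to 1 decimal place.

%ΔQ ≈ Ed × %ΔP = (-0.33) × (+8.2%) = -2.7060%
%ΔTR ≈ %ΔP + %ΔQ = (+8.2%) + (-2.7060%) = +5.4940%

+5.5%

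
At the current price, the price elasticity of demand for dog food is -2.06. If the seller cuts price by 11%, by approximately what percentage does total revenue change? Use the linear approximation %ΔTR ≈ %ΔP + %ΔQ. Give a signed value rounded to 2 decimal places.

+11.66%

%ΔQ ≈ Ed × %ΔP = (-2.06) × (-11%) = +22.6600%
%ΔTR ≈ %ΔP + %ΔQ = (-11%) + (+22.6600%) = +11.6600%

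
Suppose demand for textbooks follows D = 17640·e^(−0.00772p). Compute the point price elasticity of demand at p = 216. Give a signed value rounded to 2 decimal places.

-1.67

dD/dp = −0.00772·D = -25.6993. At p = 216, D = 3328.92.
Ed = (dD/dp)·(p/D) = (-25.6993) × (216/3328.92) = -1.6675…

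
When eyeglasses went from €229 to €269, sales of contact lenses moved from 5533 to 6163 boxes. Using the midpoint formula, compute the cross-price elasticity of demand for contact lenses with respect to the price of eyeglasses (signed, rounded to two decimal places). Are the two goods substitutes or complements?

0.67; substitutes

%ΔQ_{contact lenses} = (6163 − 5533)/avg = 630/5848 = 0.107729…
%ΔP_{eyeglasses} = (269 − 229)/avg = 40/249 = 0.160642…
E_cross = (630/5848) / (40/249) = 0.6706…
E_cross > 0 ⇒ the goods are substitutes.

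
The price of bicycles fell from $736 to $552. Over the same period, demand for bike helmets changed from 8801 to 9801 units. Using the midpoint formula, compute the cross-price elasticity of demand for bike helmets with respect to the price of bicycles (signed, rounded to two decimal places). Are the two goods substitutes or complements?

-0.38; complements

%ΔQ_{bike helmets} = (9801 − 8801)/avg = 1000/9301 = 0.107515…
%ΔP_{bicycles} = (552 − 736)/avg = -184/644 = -0.285714…
E_cross = (1000/9301) / (-184/644) = -0.3763…
E_cross < 0 ⇒ the goods are complements.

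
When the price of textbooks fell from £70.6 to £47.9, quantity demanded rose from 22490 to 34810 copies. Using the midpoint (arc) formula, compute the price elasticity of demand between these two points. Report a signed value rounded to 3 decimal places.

%ΔQ = (34810 − 22490) / [(22490 + 34810)/2] = 12320/28650 = 0.430017…
%ΔP = (47.9 − 70.6) / [(70.6 + 47.9)/2] = -22.7/59.25 = -0.383122…
Arc Ed = %ΔQ / %ΔP = (12320/28650) / (-22.7/59.25) = -1.12240…

-1.122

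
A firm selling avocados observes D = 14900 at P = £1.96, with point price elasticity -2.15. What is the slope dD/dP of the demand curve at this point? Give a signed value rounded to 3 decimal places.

Ed = (dD/dP)·(P/D) ⇒ dD/dP = Ed·D/P = (-2.15)·14900/1.96 = -16344.38775…

-16344.388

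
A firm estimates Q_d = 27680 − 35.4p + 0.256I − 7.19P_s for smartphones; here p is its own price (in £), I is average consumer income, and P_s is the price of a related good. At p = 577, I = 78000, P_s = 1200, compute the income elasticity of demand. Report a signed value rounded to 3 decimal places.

At the given values, Q_d = 27680 − 35.4(577) + 0.256(78000) − 7.19(1200) = 18594.2.
∂Q_d/∂I = 0.256.
E = (0.256) × (78000/18594.2) = 1.07388…

1.074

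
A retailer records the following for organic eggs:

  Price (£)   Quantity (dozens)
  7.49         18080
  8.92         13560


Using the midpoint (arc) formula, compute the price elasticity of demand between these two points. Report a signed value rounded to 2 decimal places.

%ΔQ = (13560 − 18080) / [(18080 + 13560)/2] = -4520/15820 = -0.285714…
%ΔP = (8.92 − 7.49) / [(7.49 + 8.92)/2] = 1.43/8.205 = 0.174283…
Arc Ed = %ΔQ / %ΔP = (-4520/15820) / (1.43/8.205) = -1.6393…

-1.64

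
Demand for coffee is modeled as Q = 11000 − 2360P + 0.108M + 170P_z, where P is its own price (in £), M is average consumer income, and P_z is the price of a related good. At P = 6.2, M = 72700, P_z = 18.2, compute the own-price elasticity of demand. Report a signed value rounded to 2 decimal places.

At the given values, Q = 11000 − 2360(6.2) + 0.108(72700) + 170(18.2) = 7313.6.
∂Q/∂P = −2360.
E = (-2360) × (6.2/7313.6) = -2.0006…

-2.00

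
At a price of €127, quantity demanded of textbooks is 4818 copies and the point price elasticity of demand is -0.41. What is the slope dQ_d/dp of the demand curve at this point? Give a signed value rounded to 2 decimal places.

-15.55

Ed = (dQ_d/dp)·(p/Q_d) ⇒ dQ_d/dp = Ed·Q_d/p = (-0.41)·4818/127 = -15.5541…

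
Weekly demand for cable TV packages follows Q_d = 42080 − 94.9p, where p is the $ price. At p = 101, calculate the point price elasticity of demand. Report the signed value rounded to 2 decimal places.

dQ_d/dp = −94.9. At p = 101, Q_d = 42080 − 94.9(101) = 32495.1.
Ed = (dQ_d/dp)·(p/Q_d) = −94.9 × (101/32495.1) = -0.2949…

-0.29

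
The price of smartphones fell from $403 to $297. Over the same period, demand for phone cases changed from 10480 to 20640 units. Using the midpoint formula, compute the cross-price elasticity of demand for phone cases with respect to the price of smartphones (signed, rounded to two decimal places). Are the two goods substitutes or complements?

-2.16; complements

%ΔQ_{phone cases} = (20640 − 10480)/avg = 10160/15560 = 0.652956…
%ΔP_{smartphones} = (297 − 403)/avg = -106/350 = -0.302857…
E_cross = (10160/15560) / (-106/350) = -2.1559…
E_cross < 0 ⇒ the goods are complements.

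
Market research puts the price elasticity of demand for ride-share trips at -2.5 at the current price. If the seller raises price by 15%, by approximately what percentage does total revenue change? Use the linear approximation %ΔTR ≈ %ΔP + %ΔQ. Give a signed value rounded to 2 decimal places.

-22.50%

%ΔQ ≈ Ed × %ΔP = (-2.5) × (+15%) = -37.5000%
%ΔTR ≈ %ΔP + %ΔQ = (+15%) + (-37.5000%) = -22.5000%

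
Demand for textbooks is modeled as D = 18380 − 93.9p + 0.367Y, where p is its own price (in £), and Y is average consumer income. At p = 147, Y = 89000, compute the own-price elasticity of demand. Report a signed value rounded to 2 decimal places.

At the given values, D = 18380 − 93.9(147) + 0.367(89000) = 37239.7.
∂D/∂p = −93.9.
E = (-93.9) × (147/37239.7) = -0.3706…

-0.37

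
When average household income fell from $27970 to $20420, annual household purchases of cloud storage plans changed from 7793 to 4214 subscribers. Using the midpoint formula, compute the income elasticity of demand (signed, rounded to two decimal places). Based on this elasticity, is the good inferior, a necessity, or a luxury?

1.91; luxury

%ΔQ = (4214 − 7793)/[( 7793 + 4214)/2] = -3579/6003.5 = -0.596152…
%ΔIncome = (20420 − 27970)/[( 27970 + 20420)/2] = -7550/24195 = -0.312047…
E_income = (-3579/6003.5) / (-7550/24195) = 1.9104…
E_income > 1 ⇒ normal good, luxury.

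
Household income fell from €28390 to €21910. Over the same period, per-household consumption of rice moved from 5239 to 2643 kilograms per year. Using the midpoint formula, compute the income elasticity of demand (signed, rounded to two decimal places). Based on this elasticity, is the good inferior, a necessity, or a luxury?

2.56; luxury

%ΔQ = (2643 − 5239)/[( 5239 + 2643)/2] = -2596/3941 = -0.658716…
%ΔIncome = (21910 − 28390)/[( 28390 + 21910)/2] = -6480/25150 = -0.257654…
E_income = (-2596/3941) / (-6480/25150) = 2.5565…
E_income > 1 ⇒ normal good, luxury.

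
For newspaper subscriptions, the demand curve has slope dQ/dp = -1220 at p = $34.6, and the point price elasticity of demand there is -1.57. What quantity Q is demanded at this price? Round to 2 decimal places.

Ed = (dQ/dp)·(p/Q) ⇒ Q = (dQ/dp)·p/Ed = (-1220)·34.6/(-1.57) = 26886.6242…

26886.62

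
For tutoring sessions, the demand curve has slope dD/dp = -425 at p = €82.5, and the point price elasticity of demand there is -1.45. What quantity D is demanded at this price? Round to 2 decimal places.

Ed = (dD/dp)·(p/D) ⇒ D = (dD/dp)·p/Ed = (-425)·82.5/(-1.45) = 24181.0344…

24181.03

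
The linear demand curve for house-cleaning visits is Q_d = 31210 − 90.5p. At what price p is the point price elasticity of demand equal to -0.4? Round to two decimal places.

98.53

Ed = −90.5p/(31210 − 90.5p). Set this equal to -0.4:
90.5p = 0.4·(31210 − 90.5p) ⇒ 90.5p(1 + 0.4) = 0.4·31210
p = 0.4·31210 / (90.5·1.4) = 98.5319…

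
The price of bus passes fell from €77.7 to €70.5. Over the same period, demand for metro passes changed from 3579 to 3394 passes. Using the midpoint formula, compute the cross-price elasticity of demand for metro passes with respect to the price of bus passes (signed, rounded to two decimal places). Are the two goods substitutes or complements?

%ΔQ_{metro passes} = (3394 − 3579)/avg = -185/3486.5 = -0.053061…
%ΔP_{bus passes} = (70.5 − 77.7)/avg = -7.2/74.1 = -0.097165…
E_cross = (-185/3486.5) / (-7.2/74.1) = 0.5460…
E_cross > 0 ⇒ the goods are substitutes.

0.55; substitutes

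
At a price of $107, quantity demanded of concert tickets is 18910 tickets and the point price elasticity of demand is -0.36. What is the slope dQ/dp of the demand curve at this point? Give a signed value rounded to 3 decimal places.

Ed = (dQ/dp)·(p/Q) ⇒ dQ/dp = Ed·Q/p = (-0.36)·18910/107 = -63.62242…

-63.622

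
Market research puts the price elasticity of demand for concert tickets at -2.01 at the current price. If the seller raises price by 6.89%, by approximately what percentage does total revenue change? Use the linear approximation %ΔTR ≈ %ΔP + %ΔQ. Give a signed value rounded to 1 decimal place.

-7.0%

%ΔQ ≈ Ed × %ΔP = (-2.01) × (+6.89%) = -13.8489%
%ΔTR ≈ %ΔP + %ΔQ = (+6.89%) + (-13.8489%) = -6.9589%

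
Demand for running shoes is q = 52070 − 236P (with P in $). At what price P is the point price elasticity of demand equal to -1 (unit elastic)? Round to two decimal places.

Ed = −236P/(52070 − 236P). Set this equal to -1:
236P = 1·(52070 − 236P) ⇒ 236P(1 + 1) = 1·52070
P = 1·52070 / (236·2) = 110.3177…

110.32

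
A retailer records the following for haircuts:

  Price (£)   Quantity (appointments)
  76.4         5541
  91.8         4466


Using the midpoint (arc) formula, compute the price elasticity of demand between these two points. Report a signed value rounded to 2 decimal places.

%ΔQ = (4466 − 5541) / [(5541 + 4466)/2] = -1075/5003.5 = -0.214849…
%ΔP = (91.8 − 76.4) / [(76.4 + 91.8)/2] = 15.4/84.1 = 0.183115…
Arc Ed = %ΔQ / %ΔP = (-1075/5003.5) / (15.4/84.1) = -1.1733…

-1.17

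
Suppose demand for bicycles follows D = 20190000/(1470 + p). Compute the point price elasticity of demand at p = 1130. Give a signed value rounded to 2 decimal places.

dD/dp = −20190000/(1470 + p)² = -2.98669. At p = 1130, D = 7765.38.
Ed = (dD/dp)·(p/D) = (-2.98669) × (1130/7765.38) = -0.4346…

-0.43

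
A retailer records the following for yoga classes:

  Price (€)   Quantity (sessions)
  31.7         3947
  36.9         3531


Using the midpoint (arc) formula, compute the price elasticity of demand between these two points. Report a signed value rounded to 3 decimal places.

%ΔQ = (3531 − 3947) / [(3947 + 3531)/2] = -416/3739 = -0.111259…
%ΔP = (36.9 − 31.7) / [(31.7 + 36.9)/2] = 5.2/34.3 = 0.151603…
Arc Ed = %ΔQ / %ΔP = (-416/3739) / (5.2/34.3) = -0.73388…

-0.734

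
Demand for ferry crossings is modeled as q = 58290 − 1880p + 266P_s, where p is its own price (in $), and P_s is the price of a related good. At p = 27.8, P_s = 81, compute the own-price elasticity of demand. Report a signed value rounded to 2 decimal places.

-1.90

At the given values, q = 58290 − 1880(27.8) + 266(81) = 27572.
∂q/∂p = −1880.
E = (-1880) × (27.8/27572) = -1.8955…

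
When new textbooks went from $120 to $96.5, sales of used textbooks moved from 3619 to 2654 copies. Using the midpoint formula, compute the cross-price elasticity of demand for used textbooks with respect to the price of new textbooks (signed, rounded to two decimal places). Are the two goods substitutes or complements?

1.42; substitutes

%ΔQ_{used textbooks} = (2654 − 3619)/avg = -965/3136.5 = -0.307667…
%ΔP_{new textbooks} = (96.5 − 120)/avg = -23.5/108.25 = -0.217090…
E_cross = (-965/3136.5) / (-23.5/108.25) = 1.4172…
E_cross > 0 ⇒ the goods are substitutes.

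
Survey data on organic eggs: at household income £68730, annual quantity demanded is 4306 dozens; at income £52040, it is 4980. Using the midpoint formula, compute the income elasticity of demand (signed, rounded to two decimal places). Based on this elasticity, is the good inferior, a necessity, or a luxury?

-0.53; inferior

%ΔQ = (4980 − 4306)/[( 4306 + 4980)/2] = 674/4643 = 0.145164…
%ΔIncome = (52040 − 68730)/[( 68730 + 52040)/2] = -16690/60385 = -0.276393…
E_income = (674/4643) / (-16690/60385) = -0.5252…
E_income < 0 ⇒ inferior good.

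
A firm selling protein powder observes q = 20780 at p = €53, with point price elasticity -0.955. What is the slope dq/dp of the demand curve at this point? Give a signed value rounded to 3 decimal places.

-374.432

Ed = (dq/dp)·(p/q) ⇒ dq/dp = Ed·q/p = (-0.955)·20780/53 = -374.43207…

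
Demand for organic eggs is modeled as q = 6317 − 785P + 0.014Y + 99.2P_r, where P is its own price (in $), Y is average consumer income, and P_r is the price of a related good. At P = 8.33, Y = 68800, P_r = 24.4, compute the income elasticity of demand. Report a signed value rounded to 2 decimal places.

0.30

At the given values, q = 6317 − 785(8.33) + 0.014(68800) + 99.2(24.4) = 3161.63.
∂q/∂Y = 0.014.
E = (0.014) × (68800/3161.63) = 0.3046…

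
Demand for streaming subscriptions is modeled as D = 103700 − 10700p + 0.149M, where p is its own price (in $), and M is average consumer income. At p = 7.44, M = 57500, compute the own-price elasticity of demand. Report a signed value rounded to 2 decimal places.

-2.44

At the given values, D = 103700 − 10700(7.44) + 0.149(57500) = 32659.5.
∂D/∂p = −10700.
E = (-10700) × (7.44/32659.5) = -2.4375…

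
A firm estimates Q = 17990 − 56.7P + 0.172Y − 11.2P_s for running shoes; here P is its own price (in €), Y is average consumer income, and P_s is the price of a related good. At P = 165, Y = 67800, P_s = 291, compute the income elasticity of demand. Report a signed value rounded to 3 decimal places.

0.684

At the given values, Q = 17990 − 56.7(165) + 0.172(67800) − 11.2(291) = 17036.9.
∂Q/∂Y = 0.172.
E = (0.172) × (67800/17036.9) = 0.68449…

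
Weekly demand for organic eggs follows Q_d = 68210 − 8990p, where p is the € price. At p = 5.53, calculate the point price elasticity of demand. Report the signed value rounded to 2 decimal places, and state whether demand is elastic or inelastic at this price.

-2.69; elastic

dQ_d/dp = −8990. At p = 5.53, Q_d = 68210 − 8990(5.53) = 18495.3.
Ed = (dQ_d/dp)·(p/Q_d) = −8990 × (5.53/18495.3) = -2.6879…
|Ed| = 2.69 > 1, so demand is elastic.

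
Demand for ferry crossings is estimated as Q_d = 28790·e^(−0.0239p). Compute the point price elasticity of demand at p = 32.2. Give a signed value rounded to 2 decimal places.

-0.77

dQ_d/dp = −0.0239·Q_d = -318.724. At p = 32.2, Q_d = 13335.7.
Ed = (dQ_d/dp)·(p/Q_d) = (-318.724) × (32.2/13335.7) = -0.7695…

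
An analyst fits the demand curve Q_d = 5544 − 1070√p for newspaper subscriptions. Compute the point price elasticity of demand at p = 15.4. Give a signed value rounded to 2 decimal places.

dQ_d/dp = −1070/(2√p) = -136.331. At p = 15.4, Q_d = 1345.02.
Ed = (dQ_d/dp)·(p/Q_d) = (-136.331) × (15.4/1345.02) = -1.5609…

-1.56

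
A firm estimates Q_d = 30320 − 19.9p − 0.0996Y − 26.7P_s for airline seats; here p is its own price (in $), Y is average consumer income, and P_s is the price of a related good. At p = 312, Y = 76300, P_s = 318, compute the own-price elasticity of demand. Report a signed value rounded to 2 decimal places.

-0.77

At the given values, Q_d = 30320 − 19.9(312) − 0.0996(76300) − 26.7(318) = 8021.12.
∂Q_d/∂p = −19.9.
E = (-19.9) × (312/8021.12) = -0.7740…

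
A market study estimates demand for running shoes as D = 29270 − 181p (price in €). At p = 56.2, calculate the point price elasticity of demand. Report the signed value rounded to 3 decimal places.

-0.533

dD/dp = −181. At p = 56.2, D = 29270 − 181(56.2) = 19097.8.
Ed = (dD/dp)·(p/D) = −181 × (56.2/19097.8) = -0.53263…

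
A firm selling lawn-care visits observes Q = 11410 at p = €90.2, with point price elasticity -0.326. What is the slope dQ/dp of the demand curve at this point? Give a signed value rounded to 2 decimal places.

Ed = (dQ/dp)·(p/Q) ⇒ dQ/dp = Ed·Q/p = (-0.326)·11410/90.2 = -41.2379…

-41.24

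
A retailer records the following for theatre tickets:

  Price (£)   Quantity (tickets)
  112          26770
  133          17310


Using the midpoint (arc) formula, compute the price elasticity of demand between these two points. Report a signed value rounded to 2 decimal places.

%ΔQ = (17310 − 26770) / [(26770 + 17310)/2] = -9460/22040 = -0.429219…
%ΔP = (133 − 112) / [(112 + 133)/2] = 21/122.5 = 0.171428…
Arc Ed = %ΔQ / %ΔP = (-9460/22040) / (21/122.5) = -2.5037…

-2.50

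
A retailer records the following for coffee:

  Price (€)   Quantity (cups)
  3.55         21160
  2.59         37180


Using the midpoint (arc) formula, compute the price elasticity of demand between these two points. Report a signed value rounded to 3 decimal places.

%ΔQ = (37180 − 21160) / [(21160 + 37180)/2] = 16020/29170 = 0.549194…
%ΔP = (2.59 − 3.55) / [(3.55 + 2.59)/2] = -0.96/3.07 = -0.312703…
Arc Ed = %ΔQ / %ΔP = (16020/29170) / (-0.96/3.07) = -1.75627…

-1.756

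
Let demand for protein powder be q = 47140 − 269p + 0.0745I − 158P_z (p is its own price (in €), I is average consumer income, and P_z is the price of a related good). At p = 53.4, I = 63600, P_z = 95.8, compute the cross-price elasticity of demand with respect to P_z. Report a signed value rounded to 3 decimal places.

At the given values, q = 47140 − 269(53.4) + 0.0745(63600) − 158(95.8) = 22377.2.
∂q/∂P_z = -158.
E = (-158) × (95.8/22377.2) = -0.67642…

-0.676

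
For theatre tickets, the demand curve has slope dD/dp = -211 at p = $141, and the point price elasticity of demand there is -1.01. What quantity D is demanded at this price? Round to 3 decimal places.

29456.436

Ed = (dD/dp)·(p/D) ⇒ D = (dD/dp)·p/Ed = (-211)·141/(-1.01) = 29456.43564…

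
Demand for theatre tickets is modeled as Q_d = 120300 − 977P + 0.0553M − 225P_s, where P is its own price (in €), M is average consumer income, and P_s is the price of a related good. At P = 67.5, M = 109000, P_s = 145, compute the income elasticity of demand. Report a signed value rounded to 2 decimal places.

0.22

At the given values, Q_d = 120300 − 977(67.5) + 0.0553(109000) − 225(145) = 27755.2.
∂Q_d/∂M = 0.0553.
E = (0.0553) × (109000/27755.2) = 0.2171…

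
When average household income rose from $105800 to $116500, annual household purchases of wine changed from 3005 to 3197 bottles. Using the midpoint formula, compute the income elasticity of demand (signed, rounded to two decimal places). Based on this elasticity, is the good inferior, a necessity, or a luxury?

%ΔQ = (3197 − 3005)/[( 3005 + 3197)/2] = 192/3101 = 0.061915…
%ΔIncome = (116500 − 105800)/[( 105800 + 116500)/2] = 10700/111150 = 0.096266…
E_income = (192/3101) / (10700/111150) = 0.6431…
0 < E_income < 1 ⇒ normal good, necessity.

0.64; necessity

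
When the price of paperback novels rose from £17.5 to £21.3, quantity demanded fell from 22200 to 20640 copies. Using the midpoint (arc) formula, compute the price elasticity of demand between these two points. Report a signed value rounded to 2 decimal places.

-0.37

%ΔQ = (20640 − 22200) / [(22200 + 20640)/2] = -1560/21420 = -0.072829…
%ΔP = (21.3 − 17.5) / [(17.5 + 21.3)/2] = 3.8/19.4 = 0.195876…
Arc Ed = %ΔQ / %ΔP = (-1560/21420) / (3.8/19.4) = -0.3718…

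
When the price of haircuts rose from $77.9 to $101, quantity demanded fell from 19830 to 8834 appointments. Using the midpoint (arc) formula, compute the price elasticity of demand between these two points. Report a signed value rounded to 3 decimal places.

-2.971

%ΔQ = (8834 − 19830) / [(19830 + 8834)/2] = -10996/14332 = -0.767234…
%ΔP = (101 − 77.9) / [(77.9 + 101)/2] = 23.1/89.45 = 0.258244…
Arc Ed = %ΔQ / %ΔP = (-10996/14332) / (23.1/89.45) = -2.97095…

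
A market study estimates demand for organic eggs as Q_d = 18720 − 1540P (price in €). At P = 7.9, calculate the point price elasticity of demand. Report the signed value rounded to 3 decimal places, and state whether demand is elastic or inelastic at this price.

dQ_d/dP = −1540. At P = 7.9, Q_d = 18720 − 1540(7.9) = 6554.
Ed = (dQ_d/dP)·(P/Q_d) = −1540 × (7.9/6554) = -1.85627…
|Ed| = 1.856 > 1, so demand is elastic.

-1.856; elastic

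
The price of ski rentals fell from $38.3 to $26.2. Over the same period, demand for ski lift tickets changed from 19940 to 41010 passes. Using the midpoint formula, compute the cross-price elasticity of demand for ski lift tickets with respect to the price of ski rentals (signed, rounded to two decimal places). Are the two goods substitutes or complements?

%ΔQ_{ski lift tickets} = (41010 − 19940)/avg = 21070/30475 = 0.691386…
%ΔP_{ski rentals} = (26.2 − 38.3)/avg = -12.1/32.25 = -0.375193…
E_cross = (21070/30475) / (-12.1/32.25) = -1.8427…
E_cross < 0 ⇒ the goods are complements.

-1.84; complements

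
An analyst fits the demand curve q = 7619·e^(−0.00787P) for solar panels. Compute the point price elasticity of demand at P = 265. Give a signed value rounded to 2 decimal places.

dq/dP = −0.00787·q = -7.44955. At P = 265, q = 946.575.
Ed = (dq/dP)·(P/q) = (-7.44955) × (265/946.575) = -2.0855…

-2.09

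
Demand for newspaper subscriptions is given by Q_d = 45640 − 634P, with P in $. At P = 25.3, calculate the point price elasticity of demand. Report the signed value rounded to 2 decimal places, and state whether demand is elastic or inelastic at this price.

-0.54; inelastic

dQ_d/dP = −634. At P = 25.3, Q_d = 45640 − 634(25.3) = 29599.8.
Ed = (dQ_d/dP)·(P/Q_d) = −634 × (25.3/29599.8) = -0.5419…
|Ed| = 0.54 < 1, so demand is inelastic.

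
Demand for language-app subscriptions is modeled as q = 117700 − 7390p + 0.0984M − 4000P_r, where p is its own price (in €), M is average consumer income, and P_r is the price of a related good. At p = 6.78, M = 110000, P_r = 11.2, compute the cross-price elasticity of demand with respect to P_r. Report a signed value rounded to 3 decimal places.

At the given values, q = 117700 − 7390(6.78) + 0.0984(110000) − 4000(11.2) = 33619.8.
∂q/∂P_r = -4000.
E = (-4000) × (11.2/33619.8) = -1.33254…

-1.333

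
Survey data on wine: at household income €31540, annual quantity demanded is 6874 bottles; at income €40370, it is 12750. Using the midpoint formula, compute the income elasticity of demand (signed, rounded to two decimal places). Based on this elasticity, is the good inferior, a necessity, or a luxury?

%ΔQ = (12750 − 6874)/[( 6874 + 12750)/2] = 5876/9812 = 0.598858…
%ΔIncome = (40370 − 31540)/[( 31540 + 40370)/2] = 8830/35955 = 0.245584…
E_income = (5876/9812) / (8830/35955) = 2.4385…
E_income > 1 ⇒ normal good, luxury.

2.44; luxury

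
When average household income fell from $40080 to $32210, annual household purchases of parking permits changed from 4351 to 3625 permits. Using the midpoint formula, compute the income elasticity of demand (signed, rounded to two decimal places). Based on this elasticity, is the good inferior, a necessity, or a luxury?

%ΔQ = (3625 − 4351)/[( 4351 + 3625)/2] = -726/3988 = -0.182046…
%ΔIncome = (32210 − 40080)/[( 40080 + 32210)/2] = -7870/36145 = -0.217734…
E_income = (-726/3988) / (-7870/36145) = 0.8360…
0 < E_income < 1 ⇒ normal good, necessity.

0.84; necessity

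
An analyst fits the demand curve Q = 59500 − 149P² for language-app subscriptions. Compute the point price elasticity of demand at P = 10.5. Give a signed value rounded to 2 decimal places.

dQ/dP = −2·149·P = -3129. At P = 10.5, Q = 43072.75.
Ed = (dQ/dP)·(P/Q) = (-3129) × (10.5/43072.75) = -0.7627…

-0.76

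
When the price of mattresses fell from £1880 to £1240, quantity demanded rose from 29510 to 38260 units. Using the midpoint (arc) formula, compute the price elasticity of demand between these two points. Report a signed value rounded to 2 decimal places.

-0.63

%ΔQ = (38260 − 29510) / [(29510 + 38260)/2] = 8750/33885 = 0.258226…
%ΔP = (1240 − 1880) / [(1880 + 1240)/2] = -640/1560 = -0.410256…
Arc Ed = %ΔQ / %ΔP = (8750/33885) / (-640/1560) = -0.6294…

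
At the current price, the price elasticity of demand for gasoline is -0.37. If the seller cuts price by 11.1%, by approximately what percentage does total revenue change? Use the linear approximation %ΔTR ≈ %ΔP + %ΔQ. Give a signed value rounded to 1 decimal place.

-7.0%

%ΔQ ≈ Ed × %ΔP = (-0.37) × (-11.1%) = +4.1070%
%ΔTR ≈ %ΔP + %ΔQ = (-11.1%) + (+4.1070%) = -6.9930%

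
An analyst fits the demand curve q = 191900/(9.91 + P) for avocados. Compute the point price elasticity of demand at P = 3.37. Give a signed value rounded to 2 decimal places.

dq/dP = −191900/(9.91 + P)² = -1088.13. At P = 3.37, q = 14450.3.
Ed = (dq/dP)·(P/q) = (-1088.13) × (3.37/14450.3) = -0.2537…

-0.25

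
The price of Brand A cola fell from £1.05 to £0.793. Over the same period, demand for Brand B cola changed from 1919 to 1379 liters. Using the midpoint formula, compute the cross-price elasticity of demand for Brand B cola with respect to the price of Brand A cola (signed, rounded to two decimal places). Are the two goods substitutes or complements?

1.17; substitutes

%ΔQ_{Brand B cola} = (1379 − 1919)/avg = -540/1649 = -0.327471…
%ΔP_{Brand A cola} = (0.793 − 1.05)/avg = -0.257/0.9215 = -0.278893…
E_cross = (-540/1649) / (-0.257/0.9215) = 1.1741…
E_cross > 0 ⇒ the goods are substitutes.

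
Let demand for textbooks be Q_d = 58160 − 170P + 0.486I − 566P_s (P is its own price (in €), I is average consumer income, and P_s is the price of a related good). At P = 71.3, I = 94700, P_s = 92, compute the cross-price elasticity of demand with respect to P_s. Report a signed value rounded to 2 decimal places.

At the given values, Q_d = 58160 − 170(71.3) + 0.486(94700) − 566(92) = 39991.2.
∂Q_d/∂P_s = -566.
E = (-566) × (92/39991.2) = -1.3020…

-1.30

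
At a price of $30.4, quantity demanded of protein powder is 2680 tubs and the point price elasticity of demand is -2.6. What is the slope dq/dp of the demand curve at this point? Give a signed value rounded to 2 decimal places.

Ed = (dq/dp)·(p/q) ⇒ dq/dp = Ed·q/p = (-2.6)·2680/30.4 = -229.2105…

-229.21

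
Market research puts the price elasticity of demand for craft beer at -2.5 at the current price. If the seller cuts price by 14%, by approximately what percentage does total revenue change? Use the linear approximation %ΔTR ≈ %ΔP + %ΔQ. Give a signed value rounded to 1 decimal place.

%ΔQ ≈ Ed × %ΔP = (-2.5) × (-14%) = +35.0000%
%ΔTR ≈ %ΔP + %ΔQ = (-14%) + (+35.0000%) = +21.0000%

+21.0%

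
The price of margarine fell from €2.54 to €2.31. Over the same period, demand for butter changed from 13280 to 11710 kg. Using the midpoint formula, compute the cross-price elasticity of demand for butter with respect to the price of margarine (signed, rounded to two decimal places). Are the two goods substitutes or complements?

%ΔQ_{butter} = (11710 − 13280)/avg = -1570/12495 = -0.125650…
%ΔP_{margarine} = (2.31 − 2.54)/avg = -0.23/2.425 = -0.094845…
E_cross = (-1570/12495) / (-0.23/2.425) = 1.3247…
E_cross > 0 ⇒ the goods are substitutes.

1.32; substitutes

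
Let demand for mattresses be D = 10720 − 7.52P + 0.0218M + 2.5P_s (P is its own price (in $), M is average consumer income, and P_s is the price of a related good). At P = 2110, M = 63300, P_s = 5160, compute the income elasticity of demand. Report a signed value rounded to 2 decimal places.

0.15

At the given values, D = 10720 − 7.52(2110) + 0.0218(63300) + 2.5(5160) = 9132.74.
∂D/∂M = 0.0218.
E = (0.0218) × (63300/9132.74) = 0.1510…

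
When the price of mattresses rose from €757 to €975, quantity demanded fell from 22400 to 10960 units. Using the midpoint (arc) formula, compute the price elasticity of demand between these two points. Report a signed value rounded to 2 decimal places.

-2.72

%ΔQ = (10960 − 22400) / [(22400 + 10960)/2] = -11440/16680 = -0.685851…
%ΔP = (975 − 757) / [(757 + 975)/2] = 218/866 = 0.251732…
Arc Ed = %ΔQ / %ΔP = (-11440/16680) / (218/866) = -2.7245…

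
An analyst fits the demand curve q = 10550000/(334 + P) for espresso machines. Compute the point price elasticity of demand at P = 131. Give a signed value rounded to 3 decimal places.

dq/dP = −10550000/(334 + P)² = -48.7918. At P = 131, q = 22688.2.
Ed = (dq/dP)·(P/q) = (-48.7918) × (131/22688.2) = -0.28172…

-0.282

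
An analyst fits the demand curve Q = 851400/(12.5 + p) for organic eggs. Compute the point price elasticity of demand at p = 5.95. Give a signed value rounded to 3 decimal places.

-0.322

dQ/dp = −851400/(12.5 + p)² = -2501.16. At p = 5.95, Q = 46146.3.
Ed = (dQ/dp)·(p/Q) = (-2501.16) × (5.95/46146.3) = -0.32249…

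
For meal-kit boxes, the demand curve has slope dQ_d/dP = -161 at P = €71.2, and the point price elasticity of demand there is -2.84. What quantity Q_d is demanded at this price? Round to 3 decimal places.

Ed = (dQ_d/dP)·(P/Q_d) ⇒ Q_d = (dQ_d/dP)·P/Ed = (-161)·71.2/(-2.84) = 4036.33802…

4036.338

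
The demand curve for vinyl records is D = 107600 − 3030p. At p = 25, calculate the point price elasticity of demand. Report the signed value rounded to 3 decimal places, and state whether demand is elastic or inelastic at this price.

dD/dp = −3030. At p = 25, D = 107600 − 3030(25) = 31850.
Ed = (dD/dp)·(p/D) = −3030 × (25/31850) = -2.37833…
|Ed| = 2.378 > 1, so demand is elastic.

-2.378; elastic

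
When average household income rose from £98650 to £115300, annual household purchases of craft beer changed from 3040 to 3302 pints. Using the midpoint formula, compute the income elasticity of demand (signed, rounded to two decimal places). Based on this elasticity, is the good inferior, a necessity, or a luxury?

%ΔQ = (3302 − 3040)/[( 3040 + 3302)/2] = 262/3171 = 0.082623…
%ΔIncome = (115300 − 98650)/[( 98650 + 115300)/2] = 16650/106975 = 0.155643…
E_income = (262/3171) / (16650/106975) = 0.5308…
0 < E_income < 1 ⇒ normal good, necessity.

0.53; necessity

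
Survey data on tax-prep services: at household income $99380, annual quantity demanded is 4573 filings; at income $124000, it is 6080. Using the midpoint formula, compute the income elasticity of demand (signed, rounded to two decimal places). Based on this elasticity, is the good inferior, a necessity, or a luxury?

1.28; luxury

%ΔQ = (6080 − 4573)/[( 4573 + 6080)/2] = 1507/5326.5 = 0.282924…
%ΔIncome = (124000 − 99380)/[( 99380 + 124000)/2] = 24620/111690 = 0.220431…
E_income = (1507/5326.5) / (24620/111690) = 1.2835…
E_income > 1 ⇒ normal good, luxury.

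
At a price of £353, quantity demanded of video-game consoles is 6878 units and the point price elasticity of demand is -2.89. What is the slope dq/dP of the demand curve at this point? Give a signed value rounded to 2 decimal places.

-56.31

Ed = (dq/dP)·(P/q) ⇒ dq/dP = Ed·q/P = (-2.89)·6878/353 = -56.3099…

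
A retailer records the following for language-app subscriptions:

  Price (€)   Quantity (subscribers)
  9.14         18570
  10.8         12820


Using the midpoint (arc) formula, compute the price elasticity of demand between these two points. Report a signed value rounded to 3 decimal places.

-2.200

%ΔQ = (12820 − 18570) / [(18570 + 12820)/2] = -5750/15695 = -0.366358…
%ΔP = (10.8 − 9.14) / [(9.14 + 10.8)/2] = 1.66/9.97 = 0.166499…
Arc Ed = %ΔQ / %ΔP = (-5750/15695) / (1.66/9.97) = -2.20035…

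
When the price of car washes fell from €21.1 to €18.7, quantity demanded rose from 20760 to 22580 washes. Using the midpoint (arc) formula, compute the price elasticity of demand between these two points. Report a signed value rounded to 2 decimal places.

%ΔQ = (22580 − 20760) / [(20760 + 22580)/2] = 1820/21670 = 0.083987…
%ΔP = (18.7 − 21.1) / [(21.1 + 18.7)/2] = -2.4/19.9 = -0.120603…
Arc Ed = %ΔQ / %ΔP = (1820/21670) / (-2.4/19.9) = -0.6963…

-0.70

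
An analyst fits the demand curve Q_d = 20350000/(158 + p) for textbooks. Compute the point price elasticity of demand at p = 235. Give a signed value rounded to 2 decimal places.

dQ_d/dp = −20350000/(158 + p)² = -131.759. At p = 235, Q_d = 51781.2.
Ed = (dQ_d/dp)·(p/Q_d) = (-131.759) × (235/51781.2) = -0.5979…

-0.60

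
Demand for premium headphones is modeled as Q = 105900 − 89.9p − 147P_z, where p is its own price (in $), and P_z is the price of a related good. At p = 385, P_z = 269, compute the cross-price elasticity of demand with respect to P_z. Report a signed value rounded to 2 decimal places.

At the given values, Q = 105900 − 89.9(385) − 147(269) = 31745.5.
∂Q/∂P_z = -147.
E = (-147) × (269/31745.5) = -1.2456…

-1.25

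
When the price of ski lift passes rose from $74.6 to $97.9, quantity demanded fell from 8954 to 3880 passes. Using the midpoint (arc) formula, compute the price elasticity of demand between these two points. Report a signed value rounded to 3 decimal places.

%ΔQ = (3880 − 8954) / [(8954 + 3880)/2] = -5074/6417 = -0.790712…
%ΔP = (97.9 − 74.6) / [(74.6 + 97.9)/2] = 23.3/86.25 = 0.270144…
Arc Ed = %ΔQ / %ΔP = (-5074/6417) / (23.3/86.25) = -2.92699…

-2.927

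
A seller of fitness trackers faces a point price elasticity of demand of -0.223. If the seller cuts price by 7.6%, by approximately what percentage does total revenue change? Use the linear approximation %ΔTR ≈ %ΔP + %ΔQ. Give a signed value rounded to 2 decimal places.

-5.91%

%ΔQ ≈ Ed × %ΔP = (-0.223) × (-7.6%) = +1.6948%
%ΔTR ≈ %ΔP + %ΔQ = (-7.6%) + (+1.6948%) = -5.9052%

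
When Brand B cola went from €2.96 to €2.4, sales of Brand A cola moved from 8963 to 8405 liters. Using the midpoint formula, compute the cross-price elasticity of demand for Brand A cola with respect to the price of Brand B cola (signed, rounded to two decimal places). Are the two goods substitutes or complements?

0.31; substitutes

%ΔQ_{Brand A cola} = (8405 − 8963)/avg = -558/8684 = -0.064256…
%ΔP_{Brand B cola} = (2.4 − 2.96)/avg = -0.56/2.68 = -0.208955…
E_cross = (-558/8684) / (-0.56/2.68) = 0.3075…
E_cross > 0 ⇒ the goods are substitutes.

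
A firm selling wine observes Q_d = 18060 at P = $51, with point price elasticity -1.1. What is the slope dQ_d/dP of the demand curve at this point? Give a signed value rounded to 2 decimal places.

-389.53

Ed = (dQ_d/dP)·(P/Q_d) ⇒ dQ_d/dP = Ed·Q_d/P = (-1.1)·18060/51 = -389.5294…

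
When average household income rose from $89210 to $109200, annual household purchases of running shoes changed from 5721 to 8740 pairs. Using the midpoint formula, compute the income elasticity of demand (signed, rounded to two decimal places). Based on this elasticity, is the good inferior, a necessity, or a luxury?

2.07; luxury

%ΔQ = (8740 − 5721)/[( 5721 + 8740)/2] = 3019/7230.5 = 0.417536…
%ΔIncome = (109200 − 89210)/[( 89210 + 109200)/2] = 19990/99205 = 0.201501…
E_income = (3019/7230.5) / (19990/99205) = 2.0721…
E_income > 1 ⇒ normal good, luxury.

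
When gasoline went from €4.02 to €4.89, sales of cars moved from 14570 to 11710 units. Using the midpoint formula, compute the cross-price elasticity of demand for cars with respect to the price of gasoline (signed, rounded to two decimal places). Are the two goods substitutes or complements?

-1.11; complements

%ΔQ_{cars} = (11710 − 14570)/avg = -2860/13140 = -0.217656…
%ΔP_{gasoline} = (4.89 − 4.02)/avg = 0.87/4.455 = 0.195286…
E_cross = (-2860/13140) / (0.87/4.455) = -1.1145…
E_cross < 0 ⇒ the goods are complements.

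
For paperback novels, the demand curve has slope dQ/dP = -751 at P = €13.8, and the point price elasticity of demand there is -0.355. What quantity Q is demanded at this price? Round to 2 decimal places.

Ed = (dQ/dP)·(P/Q) ⇒ Q = (dQ/dP)·P/Ed = (-751)·13.8/(-0.355) = 29193.8028…

29193.80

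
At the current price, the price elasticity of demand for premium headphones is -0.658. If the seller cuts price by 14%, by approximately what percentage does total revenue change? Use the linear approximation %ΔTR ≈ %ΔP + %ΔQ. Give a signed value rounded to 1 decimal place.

-4.8%

%ΔQ ≈ Ed × %ΔP = (-0.658) × (-14%) = +9.2120%
%ΔTR ≈ %ΔP + %ΔQ = (-14%) + (+9.2120%) = -4.7880%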